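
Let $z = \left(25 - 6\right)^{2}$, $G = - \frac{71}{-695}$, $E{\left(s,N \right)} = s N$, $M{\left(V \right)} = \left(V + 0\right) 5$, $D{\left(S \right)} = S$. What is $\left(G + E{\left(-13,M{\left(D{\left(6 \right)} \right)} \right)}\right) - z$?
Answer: $- \frac{521874}{695} \approx -750.9$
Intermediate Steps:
$M{\left(V \right)} = 5 V$ ($M{\left(V \right)} = V 5 = 5 V$)
$E{\left(s,N \right)} = N s$
$G = \frac{71}{695}$ ($G = \left(-71\right) \left(- \frac{1}{695}\right) = \frac{71}{695} \approx 0.10216$)
$z = 361$ ($z = 19^{2} = 361$)
$\left(G + E{\left(-13,M{\left(D{\left(6 \right)} \right)} \right)}\right) - z = \left(\frac{71}{695} + 5 \cdot 6 \left(-13\right)\right) - 361 = \left(\frac{71}{695} + 30 \left(-13\right)\right) - 361 = \left(\frac{71}{695} - 390\right) - 361 = - \frac{270979}{695} - 361 = - \frac{521874}{695}$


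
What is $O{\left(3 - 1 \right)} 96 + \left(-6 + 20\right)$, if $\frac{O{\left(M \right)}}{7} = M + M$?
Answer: $2702$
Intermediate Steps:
$O{\left(M \right)} = 14 M$ ($O{\left(M \right)} = 7 \left(M + M\right) = 7 \cdot 2 M = 14 M$)
$O{\left(3 - 1 \right)} 96 + \left(-6 + 20\right) = 14 \left(3 - 1\right) 96 + \left(-6 + 20\right) = 14 \left(3 - 1\right) 96 + 14 = 14 \cdot 2 \cdot 96 + 14 = 28 \cdot 96 + 14 = 2688 + 14 = 2702$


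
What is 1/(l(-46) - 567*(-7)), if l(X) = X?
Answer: 1/3923 ≈ 0.00025491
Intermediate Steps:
1/(l(-46) - 567*(-7)) = 1/(-46 - 567*(-7)) = 1/(-46 + 3969) = 1/3923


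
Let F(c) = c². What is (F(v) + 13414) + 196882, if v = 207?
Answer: 253145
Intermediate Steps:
(F(v) + 13414) + 196882 = (207² + 13414) + 196882 = (42849 + 13414) + 196882 = 56263 + 196882 = 253145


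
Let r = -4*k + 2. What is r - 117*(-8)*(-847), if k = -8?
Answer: -792758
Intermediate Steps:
r = 34 (r = -4*(-8) + 2 = 32 + 2 = 34)
r - 117*(-8)*(-847) = 34 - 117*(-8)*(-847) = 34 + 936*(-847) = 34 - 792792 = -792758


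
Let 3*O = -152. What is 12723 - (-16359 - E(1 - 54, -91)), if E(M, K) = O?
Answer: 87094/3 ≈ 29031.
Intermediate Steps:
O = -152/3 (O = (1/3)*(-152) = -152/3 ≈ -50.667)
E(M, K) = -152/3
12723 - (-16359 - E(1 - 54, -91)) = 12723 - (-16359 - 1*(-152/3)) = 12723 - (-16359 + 152/3) = 12723 - 1*(-48925/3) = 12723 + 48925/3 = 87094/3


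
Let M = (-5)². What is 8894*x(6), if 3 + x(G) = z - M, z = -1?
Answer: -257926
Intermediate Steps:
M = 25
x(G) = -29 (x(G) = -3 + (-1 - 1*25) = -3 + (-1 - 25) = -3 - 26 = -29)
8894*x(6) = 8894*(-29) = -257926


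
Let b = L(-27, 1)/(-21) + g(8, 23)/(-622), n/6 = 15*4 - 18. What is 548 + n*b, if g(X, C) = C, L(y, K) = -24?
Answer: 257098/311 ≈ 826.68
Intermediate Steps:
n = 252 (n = 6*(15*4 - 18) = 6*(60 - 18) = 6*42 = 252)
b = 4815/4354 (b = -24/(-21) + 23/(-622) = -24*(-1/21) + 23*(-1/622) = 8/7 - 23/622 = 4815/4354 ≈ 1.1059)
548 + n*b = 548 + 252*(4815/4354) = 548 + 86670/311 = 257098/311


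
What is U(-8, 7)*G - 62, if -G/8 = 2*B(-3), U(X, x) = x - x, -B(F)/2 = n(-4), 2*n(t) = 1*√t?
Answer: -62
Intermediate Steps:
n(t) = √t/2 (n(t) = (1*√t)/2 = √t/2)
B(F) = -2*I (B(F) = -√(-4) = -2*I)
U(X, x) = 0
G = 32*I (G = -16*(-2*I) = -(-32)*I = 32*I ≈ 32.0*I)
U(-8, 7)*G - 62 = 0*(32*I) - 62 = 0 - 62 = -62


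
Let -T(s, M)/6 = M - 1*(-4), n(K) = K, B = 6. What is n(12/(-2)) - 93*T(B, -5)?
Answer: -564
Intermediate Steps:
T(s, M) = -24 - 6*M (T(s, M) = -6*(M - 1*(-4)) = -6*(M + 4) = -6*(4 + M) = -24 - 6*M)
n(12/(-2)) - 93*T(B, -5) = 12/(-2) - 93*(-24 - 6*(-5)) = 12*(-½) - 93*(-24 + 30) = -6 - 93*6 = -6 - 558 = -564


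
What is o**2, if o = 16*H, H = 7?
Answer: 12544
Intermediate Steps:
o = 112 (o = 16*7 = 112)
o**2 = 112**2 = 12544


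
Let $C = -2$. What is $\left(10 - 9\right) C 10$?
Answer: $-20$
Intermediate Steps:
$\left(10 - 9\right) C 10 = \left(10 - 9\right) \left(-2\right) 10 = 1 \left(-2\right) 10 = \left(-2\right) 10 = -20$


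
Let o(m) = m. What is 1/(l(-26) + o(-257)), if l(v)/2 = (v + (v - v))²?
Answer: 1/1095 ≈ 0.00091324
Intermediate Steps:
l(v) = 2*v² (l(v) = 2*(v + (v - v))² = 2*(v + 0)² = 2*v²)
1/(l(-26) + o(-257)) = 1/(2*(-26)² - 257) = 1/(2*676 - 257) = 1/(1352 - 257) = 1/1095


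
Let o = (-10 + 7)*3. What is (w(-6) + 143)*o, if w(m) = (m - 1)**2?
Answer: -1728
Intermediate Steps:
w(m) = (-1 + m)**2
o = -9 (o = -3*3 = -9)
(w(-6) + 143)*o = ((-1 - 6)**2 + 143)*(-9) = ((-7)**2 + 143)*(-9) = (49 + 143)*(-9) = 192*(-9) = -1728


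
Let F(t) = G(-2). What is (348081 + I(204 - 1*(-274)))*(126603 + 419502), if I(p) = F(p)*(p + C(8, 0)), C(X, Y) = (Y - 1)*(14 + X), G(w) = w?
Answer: 189590726745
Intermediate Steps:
C(X, Y) = (-1 + Y)*(14 + X)
F(t) = -2
I(p) = 44 - 2*p (I(p) = -2*(p + (-14 - 1*8 + 14*0 + 8*0)) = -2*(p + (-14 - 8 + 0 + 0)) = -2*(p - 22) = -2*(-22 + p) = 44 - 2*p)
(348081 + I(204 - 1*(-274)))*(126603 + 419502) = (348081 + (44 - 2*(204 - 1*(-274))))*(126603 + 419502) = (348081 + (44 - 2*(204 + 274)))*546105 = (348081 + (44 - 2*478))*546105 = (348081 + (44 - 956))*546105 = (348081 - 912)*546105 = 347169*546105 = 189590726745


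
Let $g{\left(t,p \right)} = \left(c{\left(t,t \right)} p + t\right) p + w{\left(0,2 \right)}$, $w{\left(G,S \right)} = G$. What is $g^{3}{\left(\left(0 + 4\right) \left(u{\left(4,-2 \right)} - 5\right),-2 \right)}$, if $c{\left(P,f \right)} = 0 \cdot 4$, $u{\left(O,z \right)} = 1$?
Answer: $32768$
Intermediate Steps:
$c{\left(P,f \right)} = 0$
$g{\left(t,p \right)} = p t$ ($g{\left(t,p \right)} = \left(0 p + t\right) p + 0 = \left(0 + t\right) p + 0 = t p + 0 = p t + 0 = p t$)
$g^{3}{\left(\left(0 + 4\right) \left(u{\left(4,-2 \right)} - 5\right),-2 \right)} = \left(- 2 \left(0 + 4\right) \left(1 - 5\right)\right)^{3} = \left(- 2 \cdot 4 \left(-4\right)\right)^{3} = \left(\left(-2\right) \left(-16\right)\right)^{3} = 32^{3} = 32768$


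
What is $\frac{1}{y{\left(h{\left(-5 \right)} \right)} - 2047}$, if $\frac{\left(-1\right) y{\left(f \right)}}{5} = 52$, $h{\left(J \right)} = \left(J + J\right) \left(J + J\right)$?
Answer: $- \frac{1}{2307} \approx -0.00043346$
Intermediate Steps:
$h{\left(J \right)} = 4 J^{2}$ ($h{\left(J \right)} = 2 J 2 J = 4 J^{2}$)
$y{\left(f \right)} = -260$ ($y{\left(f \right)} = \left(-5\right) 52 = -260$)
$\frac{1}{y{\left(h{\left(-5 \right)} \right)} - 2047} = \frac{1}{-260 - 2047} = \frac{1}{-2307} = - \frac{1}{2307}$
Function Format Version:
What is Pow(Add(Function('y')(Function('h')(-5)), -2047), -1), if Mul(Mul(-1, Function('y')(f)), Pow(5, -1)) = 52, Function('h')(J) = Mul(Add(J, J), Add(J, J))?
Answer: Rational(-1, 2307) ≈ -0.00043346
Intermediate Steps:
Function('h')(J) = Mul(4, Pow(J, 2)) (Function('h')(J) = Mul(Mul(2, J), Mul(2, J)) = Mul(4, Pow(J, 2)))
Function('y')(f) = -260 (Function('y')(f) = Mul(-5, 52) = -260)
Pow(Add(Function('y')(Function('h')(-5)), -2047), -1) = Pow(Add(-260, -2047), -1) = Pow(-2307, -1) = Rational(-1, 2307)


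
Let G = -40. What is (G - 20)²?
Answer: 3600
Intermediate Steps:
(G - 20)² = (-40 - 20)² = (-60)² = 3600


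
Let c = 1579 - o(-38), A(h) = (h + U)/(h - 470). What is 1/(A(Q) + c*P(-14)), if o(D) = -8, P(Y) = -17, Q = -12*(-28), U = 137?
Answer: -134/3615659 ≈ -3.7061e-5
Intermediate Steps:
Q = 336
A(h) = (137 + h)/(-470 + h) (A(h) = (h + 137)/(h - 470) = (137 + h)/(-470 + h))
c = 1587 (c = 1579 - 1*(-8) = 1579 + 8 = 1587)
1/(A(Q) + c*P(-14)) = 1/((137 + 336)/(-470 + 336) + 1587*(-17)) = 1/(473/(-134) - 26979) = 1/(-1/134*473 - 26979) = 1/(-473/134 - 26979) = 1/(-3615659/134) = -134/3615659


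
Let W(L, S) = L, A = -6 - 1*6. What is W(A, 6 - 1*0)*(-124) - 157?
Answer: 1331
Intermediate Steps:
A = -12 (A = -6 - 6 = -12)
W(A, 6 - 1*0)*(-124) - 157 = -12*(-124) - 157 = 1488 - 157 = 1331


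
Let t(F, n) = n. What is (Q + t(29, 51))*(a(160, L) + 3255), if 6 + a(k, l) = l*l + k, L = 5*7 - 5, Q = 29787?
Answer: 128571942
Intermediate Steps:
L = 30 (L = 35 - 5 = 30)
a(k, l) = -6 + k + l² (a(k, l) = -6 + (l*l + k) = -6 + (l² + k) = -6 + (k + l²) = -6 + k + l²)
(Q + t(29, 51))*(a(160, L) + 3255) = (29787 + 51)*((-6 + 160 + 30²) + 3255) = 29838*((-6 + 160 + 900) + 3255) = 29838*(1054 + 3255) = 29838*4309 = 128571942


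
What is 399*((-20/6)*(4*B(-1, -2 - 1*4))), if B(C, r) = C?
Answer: 5320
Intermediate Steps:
399*((-20/6)*(4*B(-1, -2 - 1*4))) = 399*((-20/6)*(4*(-1))) = 399*(-20/6*(-4)) = 399*(-2*5/3*(-4)) = 399*(-10/3*(-4)) = 399*(40/3) = 5320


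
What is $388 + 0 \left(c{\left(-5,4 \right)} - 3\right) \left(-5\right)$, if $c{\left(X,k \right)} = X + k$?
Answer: $388$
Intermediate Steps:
$388 + 0 \left(c{\left(-5,4 \right)} - 3\right) \left(-5\right) = 388 + 0 \left(\left(-5 + 4\right) - 3\right) \left(-5\right) = 388 + 0 \left(-1 - 3\right) \left(-5\right) = 388 + 0 \left(-4\right) \left(-5\right) = 388 + 0 \left(-5\right) = 388 + 0 = 388$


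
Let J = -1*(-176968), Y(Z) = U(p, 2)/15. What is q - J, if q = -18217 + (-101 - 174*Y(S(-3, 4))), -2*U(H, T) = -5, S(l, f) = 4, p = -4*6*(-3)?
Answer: -195315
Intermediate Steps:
p = 72 (p = -24*(-3) = 72)
U(H, T) = 5/2 (U(H, T) = -1/2*(-5) = 5/2)
Y(Z) = 1/6 (Y(Z) = (5/2)/15 = (5/2)*(1/15) = 1/6)
q = -18347 (q = -18217 + (-101 - 174*1/6) = -18217 + (-101 - 29) = -18217 - 130 = -18347)
J = 176968
q - J = -18347 - 1*176968 = -18347 - 176968 = -195315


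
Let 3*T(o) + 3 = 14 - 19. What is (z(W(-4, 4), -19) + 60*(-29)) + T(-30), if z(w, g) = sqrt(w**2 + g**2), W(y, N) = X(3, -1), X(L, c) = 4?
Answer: -5228/3 + sqrt(377) ≈ -1723.3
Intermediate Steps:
W(y, N) = 4
T(o) = -8/3 (T(o) = -1 + (14 - 19)/3 = -1 + (1/3)*(-5) = -1 - 5/3 = -8/3)
z(w, g) = sqrt(g**2 + w**2)
(z(W(-4, 4), -19) + 60*(-29)) + T(-30) = (sqrt((-19)**2 + 4**2) + 60*(-29)) - 8/3 = (sqrt(361 + 16) - 1740) - 8/3 = (sqrt(377) - 1740) - 8/3 = (-1740 + sqrt(377)) - 8/3 = -5228/3 + sqrt(377)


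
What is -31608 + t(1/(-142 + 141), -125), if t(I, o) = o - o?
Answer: -31608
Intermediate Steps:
t(I, o) = 0
-31608 + t(1/(-142 + 141), -125) = -31608 + 0 = -31608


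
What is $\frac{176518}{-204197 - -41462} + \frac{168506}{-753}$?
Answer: $- \frac{3061637996}{13615495} \approx -224.86$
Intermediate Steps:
$\frac{176518}{-204197 - -41462} + \frac{168506}{-753} = \frac{176518}{-204197 + 41462} + 168506 \left(- \frac{1}{753}\right) = \frac{176518}{-162735} - \frac{168506}{753} = 176518 \left(- \frac{1}{162735}\right) - \frac{168506}{753} = - \frac{176518}{162735} - \frac{168506}{753} = - \frac{3061637996}{13615495}$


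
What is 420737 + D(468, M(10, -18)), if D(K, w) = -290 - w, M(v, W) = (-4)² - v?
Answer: 420441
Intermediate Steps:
M(v, W) = 16 - v
420737 + D(468, M(10, -18)) = 420737 + (-290 - (16 - 1*10)) = 420737 + (-290 - (16 - 10)) = 420737 + (-290 - 1*6) = 420737 + (-290 - 6) = 420737 - 296 = 420441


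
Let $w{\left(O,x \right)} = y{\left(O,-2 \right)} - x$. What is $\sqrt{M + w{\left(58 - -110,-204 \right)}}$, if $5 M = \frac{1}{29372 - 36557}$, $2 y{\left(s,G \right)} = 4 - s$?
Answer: $\frac{\sqrt{6298154013}}{7185} \approx 11.045$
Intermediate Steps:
$y{\left(s,G \right)} = 2 - \frac{s}{2}$ ($y{\left(s,G \right)} = \frac{4 - s}{2} = 2 - \frac{s}{2}$)
$M = - \frac{1}{35925}$ ($M = \frac{1}{5 \left(29372 - 36557\right)} = \frac{1}{5 \left(-7185\right)} = \frac{1}{5} \left(- \frac{1}{7185}\right) = - \frac{1}{35925} \approx -2.7836 \cdot 10^{-5}$)
$w{\left(O,x \right)} = 2 - x - \frac{O}{2}$ ($w{\left(O,x \right)} = \left(2 - \frac{O}{2}\right) - x = 2 - x - \frac{O}{2}$)
$\sqrt{M + w{\left(58 - -110,-204 \right)}} = \sqrt{- \frac{1}{35925} - \left(-206 + \frac{58 - -110}{2}\right)} = \sqrt{- \frac{1}{35925} + \left(2 + 204 - \frac{58 + 110}{2}\right)} = \sqrt{- \frac{1}{35925} + \left(2 + 204 - 84\right)} = \sqrt{- \frac{1}{35925} + 122} = \sqrt{\frac{4382849}{35925}} = \frac{\sqrt{6298154013}}{7185}$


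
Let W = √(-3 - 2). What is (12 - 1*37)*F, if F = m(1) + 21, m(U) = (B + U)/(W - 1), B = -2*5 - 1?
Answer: -1700/3 - 125*I*√5/3 ≈ -566.67 - 93.17*I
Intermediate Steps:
W = I*√5 (W = √(-5) = I*√5 ≈ 2.2361*I)
B = -11 (B = -10 - 1 = -11)
m(U) = (-11 + U)/(-1 + I*√5) (m(U) = (-11 + U)/(I*√5 - 1) = (-11 + U)/(-1 + I*√5))
F = 21 + 10/(1 - I*√5) (F = -(-11 + 1)/(1 - I*√5) + 21 = -1*(-10)/(1 - I*√5) + 21 = 10/(1 - I*√5) + 21 = 21 + 10/(1 - I*√5) ≈ 22.667 + 3.7268*I)
(12 - 1*37)*F = (12 - 1*37)*((21*√5 + 31*I)/(I + √5)) = (12 - 37)*((21*√5 + 31*I)/(I + √5)) = -25*(21*√5 + 31*I)/(I + √5)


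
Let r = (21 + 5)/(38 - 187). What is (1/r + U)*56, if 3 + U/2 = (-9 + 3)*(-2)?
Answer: 8932/13 ≈ 687.08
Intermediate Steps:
r = -26/149 (r = 26/(-149) = 26*(-1/149) = -26/149 ≈ -0.17450)
U = 18 (U = -6 + 2*((-9 + 3)*(-2)) = -6 + 2*(-6*(-2)) = -6 + 2*12 = -6 + 24 = 18)
(1/r + U)*56 = (1/(-26/149) + 18)*56 = (-149/26 + 18)*56 = (319/26)*56 = 8932/13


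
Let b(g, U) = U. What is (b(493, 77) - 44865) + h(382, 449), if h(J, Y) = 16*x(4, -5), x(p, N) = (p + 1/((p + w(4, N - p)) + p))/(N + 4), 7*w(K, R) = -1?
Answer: -2466972/55 ≈ -44854.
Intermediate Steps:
w(K, R) = -⅐ (w(K, R) = (⅐)*(-1) = -⅐)
x(p, N) = (p + 1/(-⅐ + 2*p))/(4 + N) (x(p, N) = (p + 1/((p - ⅐) + p))/(N + 4) = (p + 1/((-⅐ + p) + p))/(4 + N) = (p + 1/(-⅐ + 2*p))/(4 + N))
h(J, Y) = -3632/55 (h(J, Y) = 16*((7 - 1*4 + 14*4²)/(-4 - 1*(-5) + 56*4 + 14*(-5)*4)) = 16*((7 - 4 + 14*16)/(-4 + 5 + 224 - 280)) = 16*((7 - 4 + 224)/(-55)) = 16*(-1/55*227) = 16*(-227/55) = -3632/55)
(b(493, 77) - 44865) + h(382, 449) = (77 - 44865) - 3632/55 = -44788 - 3632/55 = -2466972/55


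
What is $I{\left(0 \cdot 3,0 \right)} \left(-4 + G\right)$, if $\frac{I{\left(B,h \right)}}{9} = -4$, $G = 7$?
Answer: $-108$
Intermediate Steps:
$I{\left(B,h \right)} = -36$ ($I{\left(B,h \right)} = 9 \left(-4\right) = -36$)
$I{\left(0 \cdot 3,0 \right)} \left(-4 + G\right) = - 36 \left(-4 + 7\right) = \left(-36\right) 3 = -108$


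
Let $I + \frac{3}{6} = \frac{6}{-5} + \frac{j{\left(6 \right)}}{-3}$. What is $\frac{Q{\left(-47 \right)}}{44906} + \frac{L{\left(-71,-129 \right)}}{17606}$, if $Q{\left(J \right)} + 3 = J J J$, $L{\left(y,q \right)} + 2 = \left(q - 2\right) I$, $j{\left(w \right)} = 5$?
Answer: $- \frac{27123679877}{11859225540} \approx -2.2871$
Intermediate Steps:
$I = - \frac{101}{30}$ ($I = - \frac{1}{2} + \left(\frac{6}{-5} + \frac{5}{-3}\right) = - \frac{1}{2} + \left(6 \left(- \frac{1}{5}\right) + 5 \left(- \frac{1}{3}\right)\right) = - \frac{1}{2} - \frac{43}{15} = - \frac{101}{30} \approx -3.3667$)
$L{\left(y,q \right)} = \frac{71}{15} - \frac{101 q}{30}$ ($L{\left(y,q \right)} = -2 + \left(q - 2\right) \left(- \frac{101}{30}\right) = -2 + \left(-2 + q\right) \left(- \frac{101}{30}\right) = -2 - \left(- \frac{101}{15} + \frac{101 q}{30}\right) = \frac{71}{15} - \frac{101 q}{30}$)
$Q{\left(J \right)} = -3 + J^{3}$ ($Q{\left(J \right)} = -3 + J J J = -3 + J^{2} J = -3 + J^{3}$)
$\frac{Q{\left(-47 \right)}}{44906} + \frac{L{\left(-71,-129 \right)}}{17606} = \frac{-3 + \left(-47\right)^{3}}{44906} + \frac{\frac{71}{15} - - \frac{4343}{10}}{17606} = \left(-3 - 103823\right) \frac{1}{44906} + \left(\frac{71}{15} + \frac{4343}{10}\right) \frac{1}{17606} = \left(-103826\right) \frac{1}{44906} + \frac{13171}{30} \cdot \frac{1}{17606} = - \frac{51913}{22453} + \frac{13171}{528180} = - \frac{27123679877}{11859225540}$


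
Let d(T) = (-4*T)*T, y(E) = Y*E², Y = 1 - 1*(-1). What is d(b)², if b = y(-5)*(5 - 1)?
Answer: 25600000000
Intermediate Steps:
Y = 2 (Y = 1 + 1 = 2)
y(E) = 2*E²
b = 200 (b = (2*(-5)²)*(5 - 1) = (2*25)*4 = 50*4 = 200)
d(T) = -4*T²
d(b)² = (-4*200²)² = (-4*40000)² = (-160000)² = 25600000000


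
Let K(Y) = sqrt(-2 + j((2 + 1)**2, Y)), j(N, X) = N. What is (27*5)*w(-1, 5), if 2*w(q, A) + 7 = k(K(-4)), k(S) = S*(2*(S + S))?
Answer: 2835/2 ≈ 1417.5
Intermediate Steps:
K(Y) = sqrt(7) (K(Y) = sqrt(-2 + (2 + 1)**2) = sqrt(-2 + 3**2) = sqrt(-2 + 9) = sqrt(7))
k(S) = 4*S**2 (k(S) = S*(2*(2*S)) = S*(4*S) = 4*S**2)
w(q, A) = 21/2 (w(q, A) = -7/2 + (4*(sqrt(7))**2)/2 = -7/2 + (4*7)/2 = -7/2 + (1/2)*28 = -7/2 + 14 = 21/2)
(27*5)*w(-1, 5) = (27*5)*(21/2) = 135*(21/2) = 2835/2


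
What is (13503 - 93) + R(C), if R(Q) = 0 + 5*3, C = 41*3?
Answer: 13425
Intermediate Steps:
C = 123
R(Q) = 15 (R(Q) = 0 + 15 = 15)
(13503 - 93) + R(C) = (13503 - 93) + 15 = 13410 + 15 = 13425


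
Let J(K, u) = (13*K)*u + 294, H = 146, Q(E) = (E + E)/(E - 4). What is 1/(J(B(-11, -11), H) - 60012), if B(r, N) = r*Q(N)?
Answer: -15/1355086 ≈ -1.1069e-5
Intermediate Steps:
Q(E) = 2*E/(-4 + E) (Q(E) = (2*E)/(-4 + E) = 2*E/(-4 + E))
B(r, N) = 2*N*r/(-4 + N) (B(r, N) = r*(2*N/(-4 + N)) = 2*N*r/(-4 + N))
J(K, u) = 294 + 13*K*u (J(K, u) = 13*K*u + 294 = 294 + 13*K*u)
1/(J(B(-11, -11), H) - 60012) = 1/((294 + 13*(2*(-11)*(-11)/(-4 - 11))*146) - 60012) = 1/((294 + 13*(2*(-11)*(-11)/(-15))*146) - 60012) = 1/((294 + 13*(2*(-11)*(-11)*(-1/15))*146) - 60012) = 1/((294 + 13*(-242/15)*146) - 60012) = 1/((294 - 459316/15) - 60012) = 1/(-454906/15 - 60012) = 1/(-1355086/15) = -15/1355086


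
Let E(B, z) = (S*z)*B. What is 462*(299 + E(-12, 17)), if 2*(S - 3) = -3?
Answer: -3234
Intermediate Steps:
S = 3/2 (S = 3 + (½)*(-3) = 3 - 3/2 = 3/2 ≈ 1.5000)
E(B, z) = 3*B*z/2 (E(B, z) = (3*z/2)*B = 3*B*z/2)
462*(299 + E(-12, 17)) = 462*(299 + (3/2)*(-12)*17) = 462*(299 - 306) = 462*(-7) = -3234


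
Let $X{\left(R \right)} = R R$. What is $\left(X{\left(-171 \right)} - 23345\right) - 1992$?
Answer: $3904$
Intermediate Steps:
$X{\left(R \right)} = R^{2}$
$\left(X{\left(-171 \right)} - 23345\right) - 1992 = \left(\left(-171\right)^{2} - 23345\right) - 1992 = \left(29241 - 23345\right) - 1992 = 5896 - 1992 = 3904$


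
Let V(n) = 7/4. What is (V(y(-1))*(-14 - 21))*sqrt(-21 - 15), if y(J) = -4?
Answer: -735*I/2 ≈ -367.5*I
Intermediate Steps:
V(n) = 7/4 (V(n) = 7*(1/4) = 7/4)
(V(y(-1))*(-14 - 21))*sqrt(-21 - 15) = (7*(-14 - 21)/4)*sqrt(-21 - 15) = ((7/4)*(-35))*sqrt(-36) = -735*I/2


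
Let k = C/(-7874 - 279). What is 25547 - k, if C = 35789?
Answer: 208320480/8153 ≈ 25551.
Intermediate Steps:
k = -35789/8153 (k = 35789/(-7874 - 279) = 35789/(-8153) = 35789*(-1/8153) = -35789/8153 ≈ -4.3897)
25547 - k = 25547 - 1*(-35789/8153) = 25547 + 35789/8153 = 208320480/8153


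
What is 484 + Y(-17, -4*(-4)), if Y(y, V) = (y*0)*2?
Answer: 484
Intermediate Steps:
Y(y, V) = 0 (Y(y, V) = 0*2 = 0)
484 + Y(-17, -4*(-4)) = 484 + 0 = 484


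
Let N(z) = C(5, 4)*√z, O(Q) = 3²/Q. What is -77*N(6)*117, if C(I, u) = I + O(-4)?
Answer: -99099*√6/4 ≈ -60686.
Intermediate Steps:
O(Q) = 9/Q
C(I, u) = -9/4 + I (C(I, u) = I + 9/(-4) = I + 9*(-¼) = I - 9/4 = -9/4 + I)
N(z) = 11*√z/4 (N(z) = (-9/4 + 5)*√z = 11*√z/4)
-77*N(6)*117 = -847*√6/4*117 = -99099*√6/4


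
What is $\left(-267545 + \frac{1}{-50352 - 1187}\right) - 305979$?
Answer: $- \frac{29558853437}{51539} \approx -5.7352 \cdot 10^{5}$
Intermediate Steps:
$\left(-267545 + \frac{1}{-50352 - 1187}\right) - 305979 = \left(-267545 + \frac{1}{-51539}\right) - 305979 = \left(-267545 - \frac{1}{51539}\right) - 305979 = - \frac{13789001756}{51539} - 305979 = - \frac{29558853437}{51539}$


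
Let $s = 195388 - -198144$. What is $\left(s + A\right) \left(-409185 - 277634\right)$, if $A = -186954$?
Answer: $-141881695382$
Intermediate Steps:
$s = 393532$ ($s = 195388 + 198144 = 393532$)
$\left(s + A\right) \left(-409185 - 277634\right) = \left(393532 - 186954\right) \left(-409185 - 277634\right) = 206578 \left(-686819\right) = -141881695382$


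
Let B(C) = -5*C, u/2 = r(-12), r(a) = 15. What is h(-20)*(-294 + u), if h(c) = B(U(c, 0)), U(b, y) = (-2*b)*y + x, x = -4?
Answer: -5280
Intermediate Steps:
u = 30 (u = 2*15 = 30)
U(b, y) = -4 - 2*b*y (U(b, y) = (-2*b)*y - 4 = -2*b*y - 4 = -4 - 2*b*y)
h(c) = 20 (h(c) = -5*(-4 - 2*c*0) = -5*(-4 + 0) = -5*(-4) = 20)
h(-20)*(-294 + u) = 20*(-294 + 30) = 20*(-264) = -5280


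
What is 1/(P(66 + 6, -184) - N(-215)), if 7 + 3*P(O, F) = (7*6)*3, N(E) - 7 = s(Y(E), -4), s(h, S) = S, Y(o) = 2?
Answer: 3/110 ≈ 0.027273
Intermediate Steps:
N(E) = 3 (N(E) = 7 - 4 = 3)
P(O, F) = 119/3 (P(O, F) = -7/3 + ((7*6)*3)/3 = -7/3 + (42*3)/3 = -7/3 + (⅓)*126 = -7/3 + 42 = 119/3)
1/(P(66 + 6, -184) - N(-215)) = 1/(119/3 - 1*3) = 1/(119/3 - 3) = 1/(110/3) = 3/110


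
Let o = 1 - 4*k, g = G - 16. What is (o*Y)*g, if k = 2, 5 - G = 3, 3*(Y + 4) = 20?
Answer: 784/3 ≈ 261.33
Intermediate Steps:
Y = 8/3 (Y = -4 + (1/3)*20 = -4 + 20/3 = 8/3 ≈ 2.6667)
G = 2 (G = 5 - 1*3 = 5 - 3 = 2)
g = -14 (g = 2 - 16 = -14)
o = -7 (o = 1 - 4*2 = 1 - 8 = -7)
(o*Y)*g = -7*8/3*(-14) = -56/3*(-14) = 784/3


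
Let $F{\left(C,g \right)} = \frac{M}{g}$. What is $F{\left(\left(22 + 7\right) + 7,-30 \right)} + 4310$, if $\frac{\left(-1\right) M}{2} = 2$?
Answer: $\frac{64652}{15} \approx 4310.1$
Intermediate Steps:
$M = -4$ ($M = \left(-2\right) 2 = -4$)
$F{\left(C,g \right)} = - \frac{4}{g}$
$F{\left(\left(22 + 7\right) + 7,-30 \right)} + 4310 = - \frac{4}{-30} + 4310 = \left(-4\right) \left(- \frac{1}{30}\right) + 4310 = \frac{2}{15} + 4310 = \frac{64652}{15}$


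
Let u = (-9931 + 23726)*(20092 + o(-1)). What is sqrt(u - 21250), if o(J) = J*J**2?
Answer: sqrt(277134095) ≈ 16647.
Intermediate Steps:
o(J) = J**3
u = 277155345 (u = (-9931 + 23726)*(20092 + (-1)**3) = 13795*(20092 - 1) = 13795*20091 = 277155345)
sqrt(u - 21250) = sqrt(277155345 - 21250) = sqrt(277134095)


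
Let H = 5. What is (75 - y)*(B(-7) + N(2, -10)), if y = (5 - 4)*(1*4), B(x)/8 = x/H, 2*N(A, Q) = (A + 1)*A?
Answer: -2911/5 ≈ -582.20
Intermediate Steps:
N(A, Q) = A*(1 + A)/2 (N(A, Q) = ((A + 1)*A)/2 = ((1 + A)*A)/2 = (A*(1 + A))/2 = A*(1 + A)/2)
B(x) = 8*x/5 (B(x) = 8*(x/5) = 8*x/5)
y = 4 (y = 1*4 = 4)
(75 - y)*(B(-7) + N(2, -10)) = (75 - 1*4)*((8/5)*(-7) + (½)*2*(1 + 2)) = (75 - 4)*(-56/5 + (½)*2*3) = 71*(-56/5 + 3) = 71*(-41/5) = -2911/5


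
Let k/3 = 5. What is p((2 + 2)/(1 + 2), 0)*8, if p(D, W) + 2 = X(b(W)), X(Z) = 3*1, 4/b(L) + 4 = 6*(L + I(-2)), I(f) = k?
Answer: 8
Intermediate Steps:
k = 15 (k = 3*5 = 15)
I(f) = 15
b(L) = 4/(86 + 6*L) (b(L) = 4/(-4 + 6*(L + 15)) = 4/(-4 + 6*(15 + L)) = 4/(-4 + (90 + 6*L)) = 4/(86 + 6*L))
X(Z) = 3
p(D, W) = 1 (p(D, W) = -2 + 3 = 1)
p((2 + 2)/(1 + 2), 0)*8 = 1*8 = 8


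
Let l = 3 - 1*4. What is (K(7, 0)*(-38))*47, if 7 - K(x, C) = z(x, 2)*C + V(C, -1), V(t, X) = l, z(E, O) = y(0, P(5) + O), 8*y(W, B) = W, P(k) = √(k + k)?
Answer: -14288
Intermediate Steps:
P(k) = √2*√k (P(k) = √(2*k) = √2*√k)
y(W, B) = W/8
l = -1 (l = 3 - 4 = -1)
z(E, O) = 0 (z(E, O) = (⅛)*0 = 0)
V(t, X) = -1
K(x, C) = 8 (K(x, C) = 7 - (0*C - 1) = 7 - (0 - 1) = 7 - 1*(-1) = 7 + 1 = 8)
(K(7, 0)*(-38))*47 = (8*(-38))*47 = -304*47 = -14288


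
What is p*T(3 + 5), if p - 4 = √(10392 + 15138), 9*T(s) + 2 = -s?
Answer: -40/9 - 10*√25530/9 ≈ -181.98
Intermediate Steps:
T(s) = -2/9 - s/9 (T(s) = -2/9 + (-s)/9 = -2/9 - s/9)
p = 4 + √25530 (p = 4 + √(10392 + 15138) = 4 + √25530 ≈ 163.78)
p*T(3 + 5) = (4 + √25530)*(-2/9 - (3 + 5)/9) = (4 + √25530)*(-2/9 - ⅑*8) = (4 + √25530)*(-2/9 - 8/9) = (4 + √25530)*(-10/9) = -40/9 - 10*√25530/9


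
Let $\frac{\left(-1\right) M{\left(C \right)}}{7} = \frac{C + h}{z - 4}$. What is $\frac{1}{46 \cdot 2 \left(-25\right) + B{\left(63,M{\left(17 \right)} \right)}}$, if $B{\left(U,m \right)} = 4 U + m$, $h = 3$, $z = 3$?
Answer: $- \frac{1}{1908} \approx -0.00052411$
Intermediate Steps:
$M{\left(C \right)} = 21 + 7 C$ ($M{\left(C \right)} = - 7 \frac{C + 3}{3 - 4} = - 7 \frac{3 + C}{-1} = - 7 \left(3 + C\right) \left(-1\right) = - 7 \left(-3 - C\right) = 21 + 7 C$)
$B{\left(U,m \right)} = m + 4 U$
$\frac{1}{46 \cdot 2 \left(-25\right) + B{\left(63,M{\left(17 \right)} \right)}} = \frac{1}{46 \cdot 2 \left(-25\right) + \left(\left(21 + 7 \cdot 17\right) + 4 \cdot 63\right)} = \frac{1}{92 \left(-25\right) + \left(\left(21 + 119\right) + 252\right)} = \frac{1}{-2300 + \left(140 + 252\right)} = \frac{1}{-2300 + 392} = \frac{1}{-1908} = - \frac{1}{1908}$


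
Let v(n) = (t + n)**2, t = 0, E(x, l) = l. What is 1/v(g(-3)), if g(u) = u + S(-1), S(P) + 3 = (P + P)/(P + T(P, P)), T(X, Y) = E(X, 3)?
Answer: 1/49 ≈ 0.020408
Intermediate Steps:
T(X, Y) = 3
S(P) = -3 + 2*P/(3 + P) (S(P) = -3 + (P + P)/(P + 3) = -3 + (2*P)/(3 + P) = -3 + 2*P/(3 + P))
g(u) = -4 + u (g(u) = u + (-9 - 1*(-1))/(3 - 1) = u + (-9 + 1)/2 = u + (1/2)*(-8) = u - 4 = -4 + u)
v(n) = n**2 (v(n) = (0 + n)**2 = n**2)
1/v(g(-3)) = 1/((-4 - 3)**2) = 1/((-7)**2) = 1/49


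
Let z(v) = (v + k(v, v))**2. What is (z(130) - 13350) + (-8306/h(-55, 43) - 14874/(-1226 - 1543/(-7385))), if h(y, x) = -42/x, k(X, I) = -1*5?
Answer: 683789616536/63367269 ≈ 10791.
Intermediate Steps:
k(X, I) = -5
z(v) = (-5 + v)**2 (z(v) = (v - 5)**2 = (-5 + v)**2)
(z(130) - 13350) + (-8306/h(-55, 43) - 14874/(-1226 - 1543/(-7385))) = ((-5 + 130)**2 - 13350) + (-8306/((-42/43)) - 14874/(-1226 - 1543/(-7385))) = (125**2 - 13350) + (-8306/((-42*1/43)) - 14874/(-1226 - 1543*(-1/7385))) = (15625 - 13350) + (-8306/(-42/43) - 14874/(-1226 + 1543/7385)) = 2275 + (-8306*(-43/42) - 14874/(-9052467/7385)) = 2275 + (178579/21 - 14874*(-7385/9052467)) = 2275 + (178579/21 + 36614830/3017489) = 2275 + 539629079561/63367269 = 683789616536/63367269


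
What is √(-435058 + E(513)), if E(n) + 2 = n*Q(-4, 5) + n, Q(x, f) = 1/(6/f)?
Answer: 27*I*√2382/2 ≈ 658.88*I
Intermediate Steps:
Q(x, f) = f/6
E(n) = -2 + 11*n/6 (E(n) = -2 + (n*((⅙)*5) + n) = -2 + (n*(⅚) + n) = -2 + (5*n/6 + n) = -2 + 11*n/6)
√(-435058 + E(513)) = √(-435058 + (-2 + (11/6)*513)) = √(-435058 + (-2 + 1881/2)) = √(-435058 + 1877/2) = √(-868239/2) = 27*I*√2382/2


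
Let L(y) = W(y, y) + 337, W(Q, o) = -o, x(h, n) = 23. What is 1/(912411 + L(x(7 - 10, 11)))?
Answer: 1/912725 ≈ 1.0956e-6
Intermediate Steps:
L(y) = 337 - y (L(y) = -y + 337 = 337 - y)
1/(912411 + L(x(7 - 10, 11))) = 1/(912411 + (337 - 1*23)) = 1/(912411 + (337 - 23)) = 1/(912411 + 314) = 1/912725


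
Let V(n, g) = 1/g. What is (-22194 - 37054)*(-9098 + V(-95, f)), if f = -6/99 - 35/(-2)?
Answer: 620429177536/1151 ≈ 5.3903e+8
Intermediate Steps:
f = 1151/66 (f = -6*1/99 - 35*(-½) = -2/33 + 35/2 = 1151/66 ≈ 17.439)
(-22194 - 37054)*(-9098 + V(-95, f)) = (-22194 - 37054)*(-9098 + 1/(1151/66)) = -59248*(-9098 + 66/1151) = -59248*(-10471732/1151) = 620429177536/1151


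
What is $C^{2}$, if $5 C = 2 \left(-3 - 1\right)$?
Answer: $\frac{64}{25} \approx 2.56$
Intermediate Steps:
$C = - \frac{8}{5}$ ($C = \frac{2 \left(-3 - 1\right)}{5} = \frac{2 \left(-4\right)}{5} = \frac{1}{5} \left(-8\right) = - \frac{8}{5} \approx -1.6$)
$C^{2} = \left(- \frac{8}{5}\right)^{2} = \frac{64}{25}$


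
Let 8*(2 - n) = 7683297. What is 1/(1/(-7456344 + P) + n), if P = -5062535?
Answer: -100151032/96186065162007 ≈ -1.0412e-6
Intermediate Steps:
n = -7683281/8 (n = 2 - ⅛*7683297 = 2 - 7683297/8 = -7683281/8 ≈ -9.6041e+5)
1/(1/(-7456344 + P) + n) = 1/(1/(-7456344 - 5062535) - 7683281/8) = 1/(1/(-12518879) - 7683281/8) = 1/(-1/12518879 - 7683281/8) = 1/(-96186065162007/100151032) = -100151032/96186065162007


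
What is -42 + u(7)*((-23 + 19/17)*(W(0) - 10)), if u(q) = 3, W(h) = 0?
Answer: 10446/17 ≈ 614.47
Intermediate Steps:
-42 + u(7)*((-23 + 19/17)*(W(0) - 10)) = -42 + 3*((-23 + 19/17)*(0 - 10)) = -42 + 3*((-23 + 19*(1/17))*(-10)) = -42 + 3*((-23 + 19/17)*(-10)) = -42 + 3*(-372/17*(-10)) = -42 + 3*(3720/17) = -42 + 11160/17 = 10446/17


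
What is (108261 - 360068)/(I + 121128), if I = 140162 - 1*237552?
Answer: -251807/23738 ≈ -10.608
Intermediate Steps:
I = -97390 (I = 140162 - 237552 = -97390)
(108261 - 360068)/(I + 121128) = (108261 - 360068)/(-97390 + 121128) = -251807/23738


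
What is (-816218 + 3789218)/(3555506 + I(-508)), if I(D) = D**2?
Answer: 99100/127119 ≈ 0.77958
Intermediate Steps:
(-816218 + 3789218)/(3555506 + I(-508)) = (-816218 + 3789218)/(3555506 + (-508)**2) = 2973000/(3555506 + 258064) = 2973000/3813570 = 2973000*(1/3813570) = 99100/127119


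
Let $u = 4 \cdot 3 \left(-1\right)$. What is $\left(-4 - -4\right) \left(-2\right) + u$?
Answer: $-12$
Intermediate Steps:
$u = -12$ ($u = 12 \left(-1\right) = -12$)
$\left(-4 - -4\right) \left(-2\right) + u = \left(-4 - -4\right) \left(-2\right) - 12 = \left(-4 + 4\right) \left(-2\right) - 12 = 0 \left(-2\right) - 12 = 0 - 12 = -12$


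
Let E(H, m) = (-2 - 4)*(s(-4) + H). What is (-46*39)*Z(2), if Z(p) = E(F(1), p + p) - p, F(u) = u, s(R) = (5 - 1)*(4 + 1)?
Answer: 229632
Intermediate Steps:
s(R) = 20 (s(R) = 4*5 = 20)
E(H, m) = -120 - 6*H (E(H, m) = (-2 - 4)*(20 + H) = -6*(20 + H) = -120 - 6*H)
Z(p) = -126 - p (Z(p) = (-120 - 6*1) - p = (-120 - 6) - p = -126 - p)
(-46*39)*Z(2) = (-46*39)*(-126 - 1*2) = -1794*(-126 - 2) = -1794*(-128) = 229632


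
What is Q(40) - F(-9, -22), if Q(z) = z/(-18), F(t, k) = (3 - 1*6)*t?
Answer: -263/9 ≈ -29.222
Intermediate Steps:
F(t, k) = -3*t (F(t, k) = (3 - 6)*t = -3*t)
Q(z) = -z/18 (Q(z) = z*(-1/18) = -z/18)
Q(40) - F(-9, -22) = -1/18*40 - (-3)*(-9) = -20/9 - 1*27 = -20/9 - 27 = -263/9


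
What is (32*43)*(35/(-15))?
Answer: -9632/3 ≈ -3210.7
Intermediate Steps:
(32*43)*(35/(-15)) = 1376*(35*(-1/15)) = 1376*(-7/3) = -9632/3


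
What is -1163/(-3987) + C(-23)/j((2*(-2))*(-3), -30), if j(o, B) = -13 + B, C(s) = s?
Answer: 141710/171441 ≈ 0.82658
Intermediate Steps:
-1163/(-3987) + C(-23)/j((2*(-2))*(-3), -30) = -1163/(-3987) - 23/(-13 - 30) = -1163*(-1/3987) - 23/(-43) = 1163/3987 - 23*(-1/43) = 1163/3987 + 23/43 = 141710/171441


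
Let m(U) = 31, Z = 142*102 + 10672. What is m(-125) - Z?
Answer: -25125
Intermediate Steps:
Z = 25156 (Z = 14484 + 10672 = 25156)
m(-125) - Z = 31 - 1*25156 = 31 - 25156 = -25125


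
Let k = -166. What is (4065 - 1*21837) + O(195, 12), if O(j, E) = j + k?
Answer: -17743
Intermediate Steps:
O(j, E) = -166 + j (O(j, E) = j - 166 = -166 + j)
(4065 - 1*21837) + O(195, 12) = (4065 - 1*21837) + (-166 + 195) = (4065 - 21837) + 29 = -17772 + 29 = -17743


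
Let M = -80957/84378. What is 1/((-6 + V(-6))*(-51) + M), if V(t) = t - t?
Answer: 84378/25738711 ≈ 0.0032783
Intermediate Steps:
V(t) = 0
M = -80957/84378 (M = -80957*1/84378 = -80957/84378 ≈ -0.95946)
1/((-6 + V(-6))*(-51) + M) = 1/((-6 + 0)*(-51) - 80957/84378) = 1/(-6*(-51) - 80957/84378) = 1/(306 - 80957/84378) = 1/(25738711/84378) = 84378/25738711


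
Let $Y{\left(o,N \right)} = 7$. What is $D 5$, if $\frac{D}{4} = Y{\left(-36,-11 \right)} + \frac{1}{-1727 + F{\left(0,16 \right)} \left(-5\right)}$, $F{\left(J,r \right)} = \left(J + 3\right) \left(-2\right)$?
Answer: $\frac{237560}{1697} \approx 139.99$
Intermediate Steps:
$F{\left(J,r \right)} = -6 - 2 J$ ($F{\left(J,r \right)} = \left(3 + J\right) \left(-2\right) = -6 - 2 J$)
$D = \frac{47512}{1697}$ ($D = 4 \left(7 + \frac{1}{-1727 + \left(-6 - 0\right) \left(-5\right)}\right) = 4 \left(7 + \frac{1}{-1727 + \left(-6 + 0\right) \left(-5\right)}\right) = 4 \left(7 + \frac{1}{-1727 - -30}\right) = 4 \left(7 + \frac{1}{-1727 + 30}\right) = 4 \left(7 + \frac{1}{-1697}\right) = 4 \left(7 - \frac{1}{1697}\right) = 4 \cdot \frac{11878}{1697} = \frac{47512}{1697} \approx 27.998$)
$D 5 = \frac{47512}{1697} \cdot 5 = \frac{237560}{1697}$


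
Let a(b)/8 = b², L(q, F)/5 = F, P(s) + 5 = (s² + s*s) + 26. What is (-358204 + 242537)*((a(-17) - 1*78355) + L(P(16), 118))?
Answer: 8727422151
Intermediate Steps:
P(s) = 21 + 2*s² (P(s) = -5 + ((s² + s*s) + 26) = -5 + ((s² + s²) + 26) = -5 + (2*s² + 26) = -5 + (26 + 2*s²) = 21 + 2*s²)
L(q, F) = 5*F
a(b) = 8*b²
(-358204 + 242537)*((a(-17) - 1*78355) + L(P(16), 118)) = (-358204 + 242537)*((8*(-17)² - 1*78355) + 5*118) = -115667*((8*289 - 78355) + 590) = -115667*((2312 - 78355) + 590) = -115667*(-76043 + 590) = -115667*(-75453) = 8727422151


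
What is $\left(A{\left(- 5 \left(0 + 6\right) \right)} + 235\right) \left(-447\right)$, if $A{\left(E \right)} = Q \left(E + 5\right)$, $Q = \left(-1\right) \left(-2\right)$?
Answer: $-82695$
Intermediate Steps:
$Q = 2$
$A{\left(E \right)} = 10 + 2 E$ ($A{\left(E \right)} = 2 \left(E + 5\right) = 2 \left(5 + E\right) = 10 + 2 E$)
$\left(A{\left(- 5 \left(0 + 6\right) \right)} + 235\right) \left(-447\right) = \left(\left(10 + 2 \left(- 5 \left(0 + 6\right)\right)\right) + 235\right) \left(-447\right) = \left(\left(10 + 2 \left(\left(-5\right) 6\right)\right) + 235\right) \left(-447\right) = \left(\left(10 + 2 \left(-30\right)\right) + 235\right) \left(-447\right) = \left(\left(10 - 60\right) + 235\right) \left(-447\right) = \left(-50 + 235\right) \left(-447\right) = 185 \left(-447\right) = -82695$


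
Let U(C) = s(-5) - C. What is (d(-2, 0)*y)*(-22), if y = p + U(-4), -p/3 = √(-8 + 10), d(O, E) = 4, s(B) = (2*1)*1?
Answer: -528 + 264*√2 ≈ -154.65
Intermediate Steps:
s(B) = 2 (s(B) = 2*1 = 2)
U(C) = 2 - C
p = -3*√2 (p = -3*√(-8 + 10) = -3*√2 ≈ -4.2426)
y = 6 - 3*√2 (y = -3*√2 + (2 - 1*(-4)) = -3*√2 + (2 + 4) = -3*√2 + 6 = 6 - 3*√2 ≈ 1.7574)
(d(-2, 0)*y)*(-22) = (4*(6 - 3*√2))*(-22) = (24 - 12*√2)*(-22) = -528 + 264*√2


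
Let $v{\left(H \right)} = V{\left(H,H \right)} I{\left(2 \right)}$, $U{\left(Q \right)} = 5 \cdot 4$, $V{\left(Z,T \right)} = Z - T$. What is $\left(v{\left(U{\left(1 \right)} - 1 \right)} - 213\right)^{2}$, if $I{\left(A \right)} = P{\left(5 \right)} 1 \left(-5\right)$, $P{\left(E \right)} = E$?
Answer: $45369$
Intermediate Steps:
$I{\left(A \right)} = -25$ ($I{\left(A \right)} = 5 \cdot 1 \left(-5\right) = 5 \left(-5\right) = -25$)
$U{\left(Q \right)} = 20$
$v{\left(H \right)} = 0$ ($v{\left(H \right)} = \left(H - H\right) \left(-25\right) = 0 \left(-25\right) = 0$)
$\left(v{\left(U{\left(1 \right)} - 1 \right)} - 213\right)^{2} = \left(0 - 213\right)^{2} = \left(-213\right)^{2} = 45369$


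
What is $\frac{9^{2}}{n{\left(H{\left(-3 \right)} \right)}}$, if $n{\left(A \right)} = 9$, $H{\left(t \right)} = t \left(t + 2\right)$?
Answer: $9$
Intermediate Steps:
$H{\left(t \right)} = t \left(2 + t\right)$
$\frac{9^{2}}{n{\left(H{\left(-3 \right)} \right)}} = \frac{9^{2}}{9} = 81 \cdot \frac{1}{9} = 9$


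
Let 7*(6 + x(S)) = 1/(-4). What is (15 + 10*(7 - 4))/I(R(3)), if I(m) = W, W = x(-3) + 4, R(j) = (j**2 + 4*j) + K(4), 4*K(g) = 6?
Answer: -420/19 ≈ -22.105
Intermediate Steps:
K(g) = 3/2 (K(g) = (1/4)*6 = 3/2)
x(S) = -169/28 (x(S) = -6 + (1/7)/(-4) = -6 + (1/7)*(-1/4) = -6 - 1/28 = -169/28)
R(j) = 3/2 + j**2 + 4*j (R(j) = (j**2 + 4*j) + 3/2 = 3/2 + j**2 + 4*j)
W = -57/28 (W = -169/28 + 4 = -57/28 ≈ -2.0357)
I(m) = -57/28
(15 + 10*(7 - 4))/I(R(3)) = (15 + 10*(7 - 4))/(-57/28) = (15 + 10*3)*(-28/57) = (15 + 30)*(-28/57) = 45*(-28/57) = -420/19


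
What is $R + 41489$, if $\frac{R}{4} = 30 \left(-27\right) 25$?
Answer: $-39511$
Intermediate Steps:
$R = -81000$ ($R = 4 \cdot 30 \left(-27\right) 25 = 4 \left(\left(-810\right) 25\right) = 4 \left(-20250\right) = -81000$)
$R + 41489 = -81000 + 41489 = -39511$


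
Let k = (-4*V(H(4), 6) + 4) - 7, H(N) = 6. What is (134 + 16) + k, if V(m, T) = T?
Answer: 123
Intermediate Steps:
k = -27 (k = (-4*6 + 4) - 7 = (-24 + 4) - 7 = -20 - 7 = -27)
(134 + 16) + k = (134 + 16) - 27 = 150 - 27 = 123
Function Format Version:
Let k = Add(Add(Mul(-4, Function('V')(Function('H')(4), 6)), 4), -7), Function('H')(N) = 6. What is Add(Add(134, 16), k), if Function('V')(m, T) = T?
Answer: 123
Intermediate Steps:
k = -27 (k = Add(Add(Mul(-4, 6), 4), -7) = Add(Add(-24, 4), -7) = Add(-20, -7) = -27)
Add(Add(134, 16), k) = Add(Add(134, 16), -27) = Add(150, -27) = 123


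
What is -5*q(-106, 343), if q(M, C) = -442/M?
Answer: -1105/53 ≈ -20.849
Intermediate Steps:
-5*q(-106, 343) = -(-2210)/(-106) = -(-2210)*(-1)/106 = -5*221/53 = -1105/53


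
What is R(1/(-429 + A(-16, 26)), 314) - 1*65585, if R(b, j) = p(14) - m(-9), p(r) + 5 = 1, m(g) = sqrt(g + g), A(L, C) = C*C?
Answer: -65589 - 3*I*sqrt(2) ≈ -65589.0 - 4.2426*I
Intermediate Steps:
A(L, C) = C**2
m(g) = sqrt(2)*sqrt(g) (m(g) = sqrt(2*g) = sqrt(2)*sqrt(g))
p(r) = -4 (p(r) = -5 + 1 = -4)
R(b, j) = -4 - 3*I*sqrt(2) (R(b, j) = -4 - sqrt(2)*sqrt(-9) = -4 - sqrt(2)*3*I = -4 - 3*I*sqrt(2))
R(1/(-429 + A(-16, 26)), 314) - 1*65585 = (-4 - 3*I*sqrt(2)) - 1*65585 = (-4 - 3*I*sqrt(2)) - 65585 = -65589 - 3*I*sqrt(2)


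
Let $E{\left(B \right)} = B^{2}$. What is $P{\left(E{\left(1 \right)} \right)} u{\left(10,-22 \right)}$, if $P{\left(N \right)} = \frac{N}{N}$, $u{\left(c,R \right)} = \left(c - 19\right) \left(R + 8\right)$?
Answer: $126$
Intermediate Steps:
$u{\left(c,R \right)} = \left(-19 + c\right) \left(8 + R\right)$
$P{\left(N \right)} = 1$
$P{\left(E{\left(1 \right)} \right)} u{\left(10,-22 \right)} = 1 \left(-152 - -418 + 8 \cdot 10 - 220\right) = 1 \left(-152 + 418 + 80 - 220\right) = 1 \cdot 126 = 126$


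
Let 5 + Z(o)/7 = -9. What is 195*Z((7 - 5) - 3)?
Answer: -19110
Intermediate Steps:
Z(o) = -98 (Z(o) = -35 + 7*(-9) = -35 - 63 = -98)
195*Z((7 - 5) - 3) = 195*(-98) = -19110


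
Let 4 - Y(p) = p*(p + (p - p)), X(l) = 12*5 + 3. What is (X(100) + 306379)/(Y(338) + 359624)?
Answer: 153221/122692 ≈ 1.2488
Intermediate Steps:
X(l) = 63 (X(l) = 60 + 3 = 63)
Y(p) = 4 - p**2 (Y(p) = 4 - p*(p + (p - p)) = 4 - p*(p + 0) = 4 - p*p = 4 - p**2)
(X(100) + 306379)/(Y(338) + 359624) = (63 + 306379)/((4 - 1*338**2) + 359624) = 306442/((4 - 1*114244) + 359624) = 306442/((4 - 114244) + 359624) = 306442/(-114240 + 359624) = 306442/245384 = 306442*(1/245384) = 153221/122692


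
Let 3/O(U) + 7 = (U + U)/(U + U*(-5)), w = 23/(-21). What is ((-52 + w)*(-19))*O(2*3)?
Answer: -8474/21 ≈ -403.52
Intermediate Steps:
w = -23/21 (w = 23*(-1/21) = -23/21 ≈ -1.0952)
O(U) = -⅖ (O(U) = 3/(-7 + (U + U)/(U + U*(-5))) = 3/(-7 + (2*U)/(U - 5*U)) = 3/(-7 + (2*U)/((-4*U))) = 3/(-7 + (2*U)*(-1/(4*U))) = 3/(-7 - ½) = 3/(-15/2) = 3*(-2/15) = -⅖)
((-52 + w)*(-19))*O(2*3) = ((-52 - 23/21)*(-19))*(-⅖) = -1115/21*(-19)*(-⅖) = (21185/21)*(-⅖) = -8474/21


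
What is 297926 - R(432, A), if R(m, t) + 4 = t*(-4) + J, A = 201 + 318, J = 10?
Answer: 299996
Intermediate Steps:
A = 519
R(m, t) = 6 - 4*t (R(m, t) = -4 + (t*(-4) + 10) = -4 + (-4*t + 10) = -4 + (10 - 4*t) = 6 - 4*t)
297926 - R(432, A) = 297926 - (6 - 4*519) = 297926 - (6 - 2076) = 297926 - 1*(-2070) = 297926 + 2070 = 299996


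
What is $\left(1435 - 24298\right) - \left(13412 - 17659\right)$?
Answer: $-18616$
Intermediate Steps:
$\left(1435 - 24298\right) - \left(13412 - 17659\right) = -22863 - -4247 = -22863 + 4247 = -18616$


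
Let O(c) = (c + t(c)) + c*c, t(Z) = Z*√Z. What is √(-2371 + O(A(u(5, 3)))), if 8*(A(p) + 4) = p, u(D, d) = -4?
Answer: √(-9421 - 27*I*√2)/2 ≈ 0.098349 - 48.531*I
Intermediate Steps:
t(Z) = Z^(3/2)
A(p) = -4 + p/8
O(c) = c + c² + c^(3/2) (O(c) = (c + c^(3/2)) + c*c = (c + c^(3/2)) + c² = c + c² + c^(3/2))
√(-2371 + O(A(u(5, 3)))) = √(-2371 + ((-4 + (⅛)*(-4)) + (-4 + (⅛)*(-4))² + (-4 + (⅛)*(-4))^(3/2))) = √(-2371 + ((-4 - ½) + (-4 - ½)² + (-4 - ½)^(3/2))) = √(-2371 + (-9/2 + (-9/2)² + (-9/2)^(3/2))) = √(-2371 + (-9/2 + 81/4 - 27*I*√2/4)) = √(-2371 + (63/4 - 27*I*√2/4)) = √(-9421/4 - 27*I*√2/4)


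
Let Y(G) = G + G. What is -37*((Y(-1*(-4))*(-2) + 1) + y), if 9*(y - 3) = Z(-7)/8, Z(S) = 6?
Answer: 5291/12 ≈ 440.92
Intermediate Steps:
Y(G) = 2*G
y = 37/12 (y = 3 + (6/8)/9 = 3 + (6*(1/8))/9 = 3 + (1/9)*(3/4) = 3 + 1/12 = 37/12 ≈ 3.0833)
-37*((Y(-1*(-4))*(-2) + 1) + y) = -37*(((2*(-1*(-4)))*(-2) + 1) + 37/12) = -37*(((2*4)*(-2) + 1) + 37/12) = -37*((8*(-2) + 1) + 37/12) = -37*((-16 + 1) + 37/12) = -37*(-15 + 37/12) = -37*(-143/12) = 5291/12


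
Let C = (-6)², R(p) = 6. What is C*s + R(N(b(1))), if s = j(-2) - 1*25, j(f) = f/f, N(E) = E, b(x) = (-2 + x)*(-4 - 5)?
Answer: -858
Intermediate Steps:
b(x) = 18 - 9*x (b(x) = (-2 + x)*(-9) = 18 - 9*x)
j(f) = 1
C = 36
s = -24 (s = 1 - 1*25 = 1 - 25 = -24)
C*s + R(N(b(1))) = 36*(-24) + 6 = -864 + 6 = -858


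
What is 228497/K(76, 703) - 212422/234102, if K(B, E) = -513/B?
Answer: -35662025695/1053459 ≈ -33852.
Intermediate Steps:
228497/K(76, 703) - 212422/234102 = 228497/((-513/76)) - 212422/234102 = 228497/((-513*1/76)) - 212422*1/234102 = 228497/(-27/4) - 106211/117051 = 228497*(-4/27) - 106211/117051 = -913988/27 - 106211/117051 = -35662025695/1053459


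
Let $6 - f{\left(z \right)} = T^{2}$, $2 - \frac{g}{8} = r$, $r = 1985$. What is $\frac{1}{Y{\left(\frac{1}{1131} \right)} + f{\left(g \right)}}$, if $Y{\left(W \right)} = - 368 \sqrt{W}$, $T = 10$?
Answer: $- \frac{53157}{4929046} + \frac{92 \sqrt{1131}}{2464523} \approx -0.009529$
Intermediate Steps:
$g = -15864$ ($g = 16 - 15880 = -15864$)
$f{\left(z \right)} = -94$ ($f{\left(z \right)} = 6 - 10^{2} = 6 - 100 = -94$)
$\frac{1}{Y{\left(\frac{1}{1131} \right)} + f{\left(g \right)}} = \frac{1}{- 368 \sqrt{\frac{1}{1131}} - 94} = \frac{1}{- \frac{368}{\sqrt{1131}} - 94} = \frac{1}{- 368 \frac{\sqrt{1131}}{1131} - 94} = \frac{1}{- \frac{368 \sqrt{1131}}{1131} - 94} = \frac{1}{-94 - \frac{368 \sqrt{1131}}{1131}}$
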